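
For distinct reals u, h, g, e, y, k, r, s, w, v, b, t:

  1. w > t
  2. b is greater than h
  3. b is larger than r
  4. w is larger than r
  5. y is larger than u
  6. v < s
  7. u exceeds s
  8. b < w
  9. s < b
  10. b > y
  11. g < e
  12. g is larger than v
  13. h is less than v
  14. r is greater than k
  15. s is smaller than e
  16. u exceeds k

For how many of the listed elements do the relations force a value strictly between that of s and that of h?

The relations place h below s. An element lies strictly between them when it is forced above h and also forced below s.
Above h: {v, g, e, u, y, b, w}. Below s: {v}.
Intersection: {v} — 1.

1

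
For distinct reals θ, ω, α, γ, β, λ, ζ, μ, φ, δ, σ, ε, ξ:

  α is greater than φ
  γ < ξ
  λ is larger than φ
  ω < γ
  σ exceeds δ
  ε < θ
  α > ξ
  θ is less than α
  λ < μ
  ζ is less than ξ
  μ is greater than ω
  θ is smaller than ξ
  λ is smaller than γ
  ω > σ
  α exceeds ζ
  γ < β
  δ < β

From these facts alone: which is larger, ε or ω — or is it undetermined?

undetermined

Following every chain through ε: above ε we get θ, ξ, α.
ω is not reached, and no chain runs the other way from ω to ε.
So the given relations leave the order of ε and ω undetermined.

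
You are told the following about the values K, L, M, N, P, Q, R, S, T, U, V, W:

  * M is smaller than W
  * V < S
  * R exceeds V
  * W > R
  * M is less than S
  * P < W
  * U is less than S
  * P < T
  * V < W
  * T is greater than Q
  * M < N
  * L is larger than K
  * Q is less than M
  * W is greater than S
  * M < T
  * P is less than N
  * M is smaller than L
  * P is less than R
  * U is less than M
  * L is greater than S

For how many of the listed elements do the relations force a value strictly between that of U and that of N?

1

Chaining upward from U reaches: M, S, W, L, T.
Chaining downward from N reaches: P, Q, M.
Strictly between U and N are those in both lists: M — 1 element.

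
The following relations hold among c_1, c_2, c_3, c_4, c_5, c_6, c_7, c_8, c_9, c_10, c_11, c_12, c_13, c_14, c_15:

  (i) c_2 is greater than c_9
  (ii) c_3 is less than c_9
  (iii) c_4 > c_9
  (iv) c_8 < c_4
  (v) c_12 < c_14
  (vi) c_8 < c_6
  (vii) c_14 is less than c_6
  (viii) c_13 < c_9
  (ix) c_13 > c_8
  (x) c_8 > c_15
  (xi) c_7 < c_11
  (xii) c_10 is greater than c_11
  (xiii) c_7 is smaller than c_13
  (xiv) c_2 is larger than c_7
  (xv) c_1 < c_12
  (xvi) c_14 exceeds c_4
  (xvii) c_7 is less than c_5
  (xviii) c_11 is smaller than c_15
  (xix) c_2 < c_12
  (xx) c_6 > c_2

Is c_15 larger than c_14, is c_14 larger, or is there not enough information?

c_15 < c_8 and c_8 < c_13 give c_15 < c_13.
Then c_13 < c_9 extends the chain to c_9.
Then c_9 < c_2 extends the chain to c_2.
Then c_2 < c_12 extends the chain to c_12.
Then c_12 < c_14 extends the chain to c_14.
So c_14 is larger.

c_14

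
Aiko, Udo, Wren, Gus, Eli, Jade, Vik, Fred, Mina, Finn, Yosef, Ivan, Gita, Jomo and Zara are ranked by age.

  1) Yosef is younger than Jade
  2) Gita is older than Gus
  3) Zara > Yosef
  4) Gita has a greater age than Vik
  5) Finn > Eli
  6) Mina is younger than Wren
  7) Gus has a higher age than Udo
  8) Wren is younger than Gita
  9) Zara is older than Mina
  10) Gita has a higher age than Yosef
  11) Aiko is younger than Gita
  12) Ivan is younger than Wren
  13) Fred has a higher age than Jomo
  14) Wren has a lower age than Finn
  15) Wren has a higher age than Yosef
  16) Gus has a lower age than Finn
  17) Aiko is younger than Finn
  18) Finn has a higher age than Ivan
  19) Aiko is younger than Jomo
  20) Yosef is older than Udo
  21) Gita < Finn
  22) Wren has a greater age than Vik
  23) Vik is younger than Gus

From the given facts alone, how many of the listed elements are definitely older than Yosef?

5

The elements the relations force above Yosef are Jade, Wren, Gita, Zara, Finn — no chain reaches any other.
That is 5.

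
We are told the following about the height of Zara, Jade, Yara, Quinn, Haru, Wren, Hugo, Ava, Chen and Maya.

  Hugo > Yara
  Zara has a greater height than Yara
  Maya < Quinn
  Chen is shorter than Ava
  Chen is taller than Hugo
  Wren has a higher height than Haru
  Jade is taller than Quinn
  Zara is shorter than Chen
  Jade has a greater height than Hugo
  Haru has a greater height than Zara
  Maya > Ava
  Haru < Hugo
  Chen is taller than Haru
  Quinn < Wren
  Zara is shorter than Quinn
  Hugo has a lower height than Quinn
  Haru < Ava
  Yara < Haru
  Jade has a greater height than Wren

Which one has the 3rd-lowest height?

Haru

Chaining the given pairs: Yara < Zara < Haru < Hugo < Chen < Ava < Maya < Quinn < Wren < Jade.
The 3rd smallest is Haru.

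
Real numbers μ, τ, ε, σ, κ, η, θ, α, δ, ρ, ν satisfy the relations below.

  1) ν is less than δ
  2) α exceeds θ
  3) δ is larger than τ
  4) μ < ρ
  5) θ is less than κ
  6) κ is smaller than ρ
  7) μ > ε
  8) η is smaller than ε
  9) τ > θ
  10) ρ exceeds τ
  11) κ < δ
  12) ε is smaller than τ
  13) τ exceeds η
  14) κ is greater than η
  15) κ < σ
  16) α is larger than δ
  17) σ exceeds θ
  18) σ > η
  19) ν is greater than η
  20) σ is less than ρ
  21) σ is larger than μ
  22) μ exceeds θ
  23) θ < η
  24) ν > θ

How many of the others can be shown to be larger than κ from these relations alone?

From κ the given relations immediately reach δ, σ, ρ.
From those, α — 4 in total.
Nothing else is reachable above κ; 4 in all.

4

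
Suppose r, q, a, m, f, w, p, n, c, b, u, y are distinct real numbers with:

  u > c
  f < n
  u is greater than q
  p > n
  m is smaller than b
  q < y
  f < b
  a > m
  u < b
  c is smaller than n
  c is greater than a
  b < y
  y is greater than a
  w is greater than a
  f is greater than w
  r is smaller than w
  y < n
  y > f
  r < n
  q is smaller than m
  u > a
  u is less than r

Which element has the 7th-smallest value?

Chaining the given pairs: q < m < a < c < u < r < w < f < b < y < n < p.
Counting 7 from the smallest end gives w.

w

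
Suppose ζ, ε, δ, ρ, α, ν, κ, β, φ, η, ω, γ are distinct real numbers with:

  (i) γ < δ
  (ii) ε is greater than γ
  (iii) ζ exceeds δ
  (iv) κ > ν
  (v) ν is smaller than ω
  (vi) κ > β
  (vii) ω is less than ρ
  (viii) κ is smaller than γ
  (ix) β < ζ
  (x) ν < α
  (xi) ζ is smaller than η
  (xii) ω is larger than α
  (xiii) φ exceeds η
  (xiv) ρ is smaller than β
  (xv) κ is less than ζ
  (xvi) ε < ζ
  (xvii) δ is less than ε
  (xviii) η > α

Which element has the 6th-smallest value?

κ

The consecutive relations fix a unique order: ν < α < ω < ρ < β < κ < γ < δ < ε < ζ < η < φ.
The 6th smallest is κ.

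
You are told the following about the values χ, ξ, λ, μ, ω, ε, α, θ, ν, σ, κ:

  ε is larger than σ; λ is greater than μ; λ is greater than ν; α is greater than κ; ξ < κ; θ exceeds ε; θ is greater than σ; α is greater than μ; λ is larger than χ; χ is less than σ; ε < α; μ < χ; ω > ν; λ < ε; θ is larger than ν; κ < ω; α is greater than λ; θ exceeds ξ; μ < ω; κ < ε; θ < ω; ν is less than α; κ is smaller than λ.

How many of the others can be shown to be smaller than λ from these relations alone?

5

The elements the relations force below λ are μ, ν, ξ, κ, χ — no chain reaches any other.
That is 5.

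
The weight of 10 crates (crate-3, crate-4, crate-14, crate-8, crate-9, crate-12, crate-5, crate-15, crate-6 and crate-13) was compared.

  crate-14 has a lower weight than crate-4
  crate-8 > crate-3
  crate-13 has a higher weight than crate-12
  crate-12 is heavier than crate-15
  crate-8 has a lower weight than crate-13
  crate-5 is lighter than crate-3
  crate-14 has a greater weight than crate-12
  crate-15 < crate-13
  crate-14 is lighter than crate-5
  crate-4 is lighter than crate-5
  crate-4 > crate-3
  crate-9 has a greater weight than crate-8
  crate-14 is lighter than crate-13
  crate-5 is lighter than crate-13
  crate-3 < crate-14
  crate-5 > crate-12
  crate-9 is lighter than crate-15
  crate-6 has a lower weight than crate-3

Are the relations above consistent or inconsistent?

inconsistent

We have crate-5 < crate-3 stated directly, yet also crate-3 < crate-8 < crate-9 < crate-15 < crate-12 < crate-14 < crate-4 < crate-5 by chaining the others — so crate-3 < crate-5. Contradiction.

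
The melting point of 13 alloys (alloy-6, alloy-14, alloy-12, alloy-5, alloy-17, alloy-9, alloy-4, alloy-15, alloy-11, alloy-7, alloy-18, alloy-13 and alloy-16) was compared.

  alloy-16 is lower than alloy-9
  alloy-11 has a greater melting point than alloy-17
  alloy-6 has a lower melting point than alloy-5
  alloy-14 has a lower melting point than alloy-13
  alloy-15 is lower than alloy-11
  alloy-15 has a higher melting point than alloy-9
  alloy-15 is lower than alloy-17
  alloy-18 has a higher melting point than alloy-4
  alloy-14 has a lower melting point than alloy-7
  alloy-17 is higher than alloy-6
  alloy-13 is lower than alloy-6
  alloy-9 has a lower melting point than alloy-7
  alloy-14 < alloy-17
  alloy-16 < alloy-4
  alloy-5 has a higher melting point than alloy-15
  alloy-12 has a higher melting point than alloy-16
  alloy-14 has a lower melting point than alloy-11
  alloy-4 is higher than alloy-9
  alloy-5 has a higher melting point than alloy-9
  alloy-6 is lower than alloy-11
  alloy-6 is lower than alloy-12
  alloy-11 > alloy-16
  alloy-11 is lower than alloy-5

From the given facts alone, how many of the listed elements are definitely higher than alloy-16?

From alloy-16 the given relations immediately reach alloy-9, alloy-12, alloy-11, alloy-4.
From those, alloy-15, alloy-5, alloy-7, alloy-18 — 8 in total.
From those, alloy-17 — 9 in total.
Nothing else is reachable above alloy-16; 9 in all.

9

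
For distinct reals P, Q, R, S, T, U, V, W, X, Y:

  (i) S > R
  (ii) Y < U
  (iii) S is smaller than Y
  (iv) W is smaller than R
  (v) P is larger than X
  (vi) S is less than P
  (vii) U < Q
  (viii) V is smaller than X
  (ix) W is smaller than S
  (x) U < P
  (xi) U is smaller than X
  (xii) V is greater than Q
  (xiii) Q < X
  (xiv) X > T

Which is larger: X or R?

R < S < Y < U < Q < V < X, by transitivity through S, Y, U, Q, V.
So R < X; X is the larger of the two.

X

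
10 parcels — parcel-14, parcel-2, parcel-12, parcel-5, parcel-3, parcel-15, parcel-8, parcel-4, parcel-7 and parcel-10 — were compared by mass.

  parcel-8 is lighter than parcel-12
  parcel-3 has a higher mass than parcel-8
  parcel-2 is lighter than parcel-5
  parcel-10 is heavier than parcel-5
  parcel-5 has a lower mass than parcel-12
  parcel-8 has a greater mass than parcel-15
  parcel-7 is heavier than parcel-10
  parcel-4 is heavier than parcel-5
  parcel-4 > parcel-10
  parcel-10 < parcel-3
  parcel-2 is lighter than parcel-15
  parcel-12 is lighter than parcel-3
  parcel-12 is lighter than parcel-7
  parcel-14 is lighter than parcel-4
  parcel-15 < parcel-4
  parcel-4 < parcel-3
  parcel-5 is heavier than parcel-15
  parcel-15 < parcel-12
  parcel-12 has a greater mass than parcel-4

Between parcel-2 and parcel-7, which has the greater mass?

parcel-2 < parcel-15 < parcel-5 < parcel-10 < parcel-4 < parcel-12 < parcel-7, by transitivity through parcel-15, parcel-5, parcel-10, parcel-4, parcel-12.
So parcel-2 < parcel-7; parcel-7 is the heavier of the two.

parcel-7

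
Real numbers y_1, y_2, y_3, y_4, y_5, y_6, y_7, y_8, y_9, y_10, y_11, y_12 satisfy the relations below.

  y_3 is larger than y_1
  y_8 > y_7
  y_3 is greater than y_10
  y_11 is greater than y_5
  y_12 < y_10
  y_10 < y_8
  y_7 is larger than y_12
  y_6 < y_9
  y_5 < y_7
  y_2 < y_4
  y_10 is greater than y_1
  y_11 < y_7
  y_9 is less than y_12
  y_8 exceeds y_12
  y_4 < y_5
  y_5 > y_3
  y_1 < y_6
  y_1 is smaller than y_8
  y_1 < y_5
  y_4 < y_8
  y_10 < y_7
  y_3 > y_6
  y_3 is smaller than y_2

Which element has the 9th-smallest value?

y_5

Chaining the given pairs: y_1 < y_6 < y_9 < y_12 < y_10 < y_3 < y_2 < y_4 < y_5 < y_11 < y_7 < y_8.
Counting 9 from the smallest end gives y_5.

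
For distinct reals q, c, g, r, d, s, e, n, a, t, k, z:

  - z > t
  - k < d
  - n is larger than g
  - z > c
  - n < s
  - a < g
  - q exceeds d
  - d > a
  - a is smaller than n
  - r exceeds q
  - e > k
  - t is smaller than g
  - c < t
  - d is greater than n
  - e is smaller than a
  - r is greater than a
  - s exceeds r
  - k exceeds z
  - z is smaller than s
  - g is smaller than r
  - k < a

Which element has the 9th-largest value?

Chaining the given pairs: c < t < z < k < e < a < g < n < d < q < r < s.
The 9th largest is k.

k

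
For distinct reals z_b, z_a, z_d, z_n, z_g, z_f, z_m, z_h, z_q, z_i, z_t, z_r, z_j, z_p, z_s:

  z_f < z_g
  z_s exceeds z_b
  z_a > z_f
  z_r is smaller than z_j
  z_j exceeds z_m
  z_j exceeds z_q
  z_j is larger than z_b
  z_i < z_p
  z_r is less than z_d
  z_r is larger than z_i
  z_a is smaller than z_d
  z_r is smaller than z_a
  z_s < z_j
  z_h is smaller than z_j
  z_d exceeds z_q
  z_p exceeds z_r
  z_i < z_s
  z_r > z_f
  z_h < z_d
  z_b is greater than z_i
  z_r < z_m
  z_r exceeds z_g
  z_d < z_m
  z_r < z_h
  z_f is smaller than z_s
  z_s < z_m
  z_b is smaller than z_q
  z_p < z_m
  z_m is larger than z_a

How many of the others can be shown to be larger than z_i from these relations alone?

10

Directly above z_i: z_r, z_b, z_p, z_s.
One step further: z_q, z_a, z_h, z_d, z_m, z_j (10 so far).
Nothing else is reachable above z_i; 10 in all.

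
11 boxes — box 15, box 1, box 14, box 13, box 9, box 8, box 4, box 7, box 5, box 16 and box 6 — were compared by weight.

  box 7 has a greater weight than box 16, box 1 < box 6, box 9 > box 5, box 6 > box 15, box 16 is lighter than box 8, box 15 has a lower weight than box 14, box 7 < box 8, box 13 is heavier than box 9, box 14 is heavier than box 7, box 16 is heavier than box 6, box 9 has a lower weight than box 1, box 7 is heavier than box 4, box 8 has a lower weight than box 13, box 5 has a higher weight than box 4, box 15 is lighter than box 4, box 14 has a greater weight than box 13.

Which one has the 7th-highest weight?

The consecutive relations fix a unique order: box 15 < box 4 < box 5 < box 9 < box 1 < box 6 < box 16 < box 7 < box 8 < box 13 < box 14.
Counting 7 from the largest end gives box 1.

box 1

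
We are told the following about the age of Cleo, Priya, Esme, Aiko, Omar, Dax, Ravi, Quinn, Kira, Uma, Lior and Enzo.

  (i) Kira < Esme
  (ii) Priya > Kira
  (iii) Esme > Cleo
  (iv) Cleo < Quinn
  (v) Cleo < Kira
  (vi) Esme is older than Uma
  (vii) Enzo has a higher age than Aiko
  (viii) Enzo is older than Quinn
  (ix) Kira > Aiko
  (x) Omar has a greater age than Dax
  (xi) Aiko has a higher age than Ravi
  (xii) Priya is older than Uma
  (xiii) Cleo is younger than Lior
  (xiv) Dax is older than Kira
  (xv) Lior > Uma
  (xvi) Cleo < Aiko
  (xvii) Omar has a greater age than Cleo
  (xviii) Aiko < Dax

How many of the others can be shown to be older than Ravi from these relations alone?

The elements the relations force above Ravi are Aiko, Kira, Dax, Esme, Omar, Enzo, Priya — no chain reaches any other.
That is 7.

7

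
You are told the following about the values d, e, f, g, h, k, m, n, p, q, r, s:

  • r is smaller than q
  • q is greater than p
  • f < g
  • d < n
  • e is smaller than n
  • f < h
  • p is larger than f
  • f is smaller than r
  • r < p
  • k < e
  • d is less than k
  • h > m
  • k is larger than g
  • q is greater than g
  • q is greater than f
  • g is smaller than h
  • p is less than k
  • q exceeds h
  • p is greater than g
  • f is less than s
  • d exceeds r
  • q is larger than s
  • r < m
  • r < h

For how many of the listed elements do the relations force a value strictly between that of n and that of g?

3

The relations place g below n. An element lies strictly between them when it is forced above g and also forced below n.
Above g: {p, k, e, h, q}. Below n: {f, r, d, p, k, e}.
Intersection: {p, k, e} — 3.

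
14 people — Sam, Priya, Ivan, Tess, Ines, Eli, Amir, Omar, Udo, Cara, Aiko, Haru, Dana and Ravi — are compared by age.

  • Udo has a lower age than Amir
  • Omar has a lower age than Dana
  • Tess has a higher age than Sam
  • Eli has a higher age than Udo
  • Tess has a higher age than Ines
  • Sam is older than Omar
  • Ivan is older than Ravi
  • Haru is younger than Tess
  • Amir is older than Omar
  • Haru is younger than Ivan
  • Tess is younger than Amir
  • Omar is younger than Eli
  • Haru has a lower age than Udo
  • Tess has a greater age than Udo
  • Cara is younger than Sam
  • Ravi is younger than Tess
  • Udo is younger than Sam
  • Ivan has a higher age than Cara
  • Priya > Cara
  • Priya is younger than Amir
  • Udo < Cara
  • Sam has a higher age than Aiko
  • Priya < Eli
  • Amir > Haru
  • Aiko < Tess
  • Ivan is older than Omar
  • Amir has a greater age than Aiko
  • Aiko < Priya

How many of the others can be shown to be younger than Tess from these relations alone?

From Tess the given relations immediately reach Ines, Haru, Udo, Ravi, Aiko, Sam.
From those, Omar, Cara — 8 in total.
Nothing else is reachable below Tess; 8 in all.

8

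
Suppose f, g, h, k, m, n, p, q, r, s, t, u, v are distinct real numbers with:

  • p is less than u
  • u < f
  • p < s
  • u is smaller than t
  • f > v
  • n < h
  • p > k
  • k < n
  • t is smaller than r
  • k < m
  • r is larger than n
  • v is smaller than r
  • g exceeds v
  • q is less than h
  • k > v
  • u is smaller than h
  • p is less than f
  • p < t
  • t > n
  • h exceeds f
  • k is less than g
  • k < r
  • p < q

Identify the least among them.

k is not least since v < k; p is not least since k < p; m is not least since k < m; u is not least since p < u; n is not least since k < n; s is not least since p < s; g is not least since v < g; t is not least since p < t; f is not least since u < f; q is not least since p < q; h is not least since f < h; r is not least since t < r.
Only v has nothing below it, so v is the least.

v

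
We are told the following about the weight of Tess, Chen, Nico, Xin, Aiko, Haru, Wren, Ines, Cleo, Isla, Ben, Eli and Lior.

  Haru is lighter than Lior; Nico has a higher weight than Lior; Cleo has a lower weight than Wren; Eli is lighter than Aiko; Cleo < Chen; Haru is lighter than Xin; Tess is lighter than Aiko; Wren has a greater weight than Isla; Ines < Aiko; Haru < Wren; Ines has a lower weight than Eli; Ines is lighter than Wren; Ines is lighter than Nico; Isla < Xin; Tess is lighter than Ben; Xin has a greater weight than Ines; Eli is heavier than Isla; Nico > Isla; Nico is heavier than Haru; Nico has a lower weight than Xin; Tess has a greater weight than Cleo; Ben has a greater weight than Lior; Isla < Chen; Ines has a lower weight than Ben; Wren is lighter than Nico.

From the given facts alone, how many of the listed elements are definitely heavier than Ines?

From Ines the given relations immediately reach Wren, Eli, Nico, Ben, Xin, Aiko.
Nothing else is reachable above Ines; 6 in all.

6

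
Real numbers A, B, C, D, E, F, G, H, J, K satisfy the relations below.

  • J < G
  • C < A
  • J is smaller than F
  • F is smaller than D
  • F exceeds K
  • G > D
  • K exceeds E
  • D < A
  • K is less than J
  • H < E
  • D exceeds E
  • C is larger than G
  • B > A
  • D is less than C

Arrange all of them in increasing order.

The consecutive links are each given: H < E; E < K; K < J; J < F; F < D; D < G; G < C; C < A; A < B.

H < E < K < J < F < D < G < C < A < B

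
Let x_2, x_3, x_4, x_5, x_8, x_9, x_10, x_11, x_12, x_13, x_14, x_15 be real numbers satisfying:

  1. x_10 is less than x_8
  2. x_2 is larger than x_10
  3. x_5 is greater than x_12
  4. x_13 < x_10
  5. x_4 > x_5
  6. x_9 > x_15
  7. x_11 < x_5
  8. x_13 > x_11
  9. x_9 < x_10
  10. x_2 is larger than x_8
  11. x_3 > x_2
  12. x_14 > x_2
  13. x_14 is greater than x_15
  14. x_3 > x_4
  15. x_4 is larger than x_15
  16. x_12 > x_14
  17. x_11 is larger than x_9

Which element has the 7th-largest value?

x_8

The consecutive relations fix a unique order: x_15 < x_9 < x_11 < x_13 < x_10 < x_8 < x_2 < x_14 < x_12 < x_5 < x_4 < x_3.
The 7th largest is x_8.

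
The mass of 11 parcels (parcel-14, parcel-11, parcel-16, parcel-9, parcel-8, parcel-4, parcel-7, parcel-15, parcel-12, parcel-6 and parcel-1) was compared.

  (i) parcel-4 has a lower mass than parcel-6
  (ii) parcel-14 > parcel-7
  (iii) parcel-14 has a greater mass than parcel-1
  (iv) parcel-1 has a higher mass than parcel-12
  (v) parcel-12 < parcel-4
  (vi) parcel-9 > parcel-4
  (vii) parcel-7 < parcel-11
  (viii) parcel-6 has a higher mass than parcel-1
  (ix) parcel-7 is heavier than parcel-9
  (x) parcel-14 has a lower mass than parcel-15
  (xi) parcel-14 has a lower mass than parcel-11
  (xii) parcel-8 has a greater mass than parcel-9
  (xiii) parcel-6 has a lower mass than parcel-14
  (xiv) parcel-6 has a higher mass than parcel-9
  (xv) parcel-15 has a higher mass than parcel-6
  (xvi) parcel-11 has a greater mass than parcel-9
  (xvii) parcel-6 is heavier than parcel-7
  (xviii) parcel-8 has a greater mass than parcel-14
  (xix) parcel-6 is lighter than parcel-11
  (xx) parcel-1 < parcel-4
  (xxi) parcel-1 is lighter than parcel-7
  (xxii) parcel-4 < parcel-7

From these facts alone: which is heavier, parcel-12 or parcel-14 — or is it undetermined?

Link the given pairs in sequence: parcel-12 < parcel-1; parcel-1 < parcel-4; parcel-4 < parcel-9; parcel-9 < parcel-7; parcel-7 < parcel-6; parcel-6 < parcel-14.
Together: parcel-12 < parcel-1 < parcel-4 < parcel-9 < parcel-7 < parcel-6 < parcel-14.
So parcel-14 is heavier.

parcel-14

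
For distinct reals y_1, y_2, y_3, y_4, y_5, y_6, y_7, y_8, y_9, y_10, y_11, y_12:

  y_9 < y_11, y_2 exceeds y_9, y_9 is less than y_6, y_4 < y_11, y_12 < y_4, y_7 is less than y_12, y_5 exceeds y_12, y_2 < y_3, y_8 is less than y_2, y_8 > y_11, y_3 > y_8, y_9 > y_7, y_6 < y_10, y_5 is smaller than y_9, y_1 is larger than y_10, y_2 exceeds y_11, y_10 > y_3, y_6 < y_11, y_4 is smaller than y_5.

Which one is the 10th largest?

Piecing the relations together gives one ordering: y_7 < y_12 < y_4 < y_5 < y_9 < y_6 < y_11 < y_8 < y_2 < y_3 < y_10 < y_1.
Counting 10 from the largest end gives y_4.

y_4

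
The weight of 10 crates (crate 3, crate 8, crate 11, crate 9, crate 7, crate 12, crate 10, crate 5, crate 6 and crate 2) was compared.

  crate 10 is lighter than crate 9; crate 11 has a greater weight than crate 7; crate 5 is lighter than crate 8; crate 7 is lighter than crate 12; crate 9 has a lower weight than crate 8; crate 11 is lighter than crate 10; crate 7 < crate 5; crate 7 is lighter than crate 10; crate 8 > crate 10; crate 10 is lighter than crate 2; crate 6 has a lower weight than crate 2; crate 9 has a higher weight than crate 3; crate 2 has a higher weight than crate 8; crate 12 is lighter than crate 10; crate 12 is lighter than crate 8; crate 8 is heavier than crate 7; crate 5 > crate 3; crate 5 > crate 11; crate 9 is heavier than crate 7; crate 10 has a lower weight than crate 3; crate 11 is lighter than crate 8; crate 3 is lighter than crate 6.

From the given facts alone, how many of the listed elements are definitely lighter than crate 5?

Directly below crate 5: crate 7, crate 11, crate 3.
One step further: crate 10 (4 so far).
One step further: crate 12 (5 so far).
Nothing else is reachable below crate 5; 5 in all.

5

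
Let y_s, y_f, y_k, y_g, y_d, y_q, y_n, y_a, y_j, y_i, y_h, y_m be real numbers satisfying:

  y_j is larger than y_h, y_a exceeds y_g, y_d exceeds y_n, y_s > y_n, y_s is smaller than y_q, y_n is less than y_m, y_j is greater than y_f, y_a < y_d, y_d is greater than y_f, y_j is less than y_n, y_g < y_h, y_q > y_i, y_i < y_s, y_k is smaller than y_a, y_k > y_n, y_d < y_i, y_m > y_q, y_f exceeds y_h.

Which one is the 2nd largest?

Piecing the relations together gives one ordering: y_g < y_h < y_f < y_j < y_n < y_k < y_a < y_d < y_i < y_s < y_q < y_m.
The 2nd largest is y_q.

y_q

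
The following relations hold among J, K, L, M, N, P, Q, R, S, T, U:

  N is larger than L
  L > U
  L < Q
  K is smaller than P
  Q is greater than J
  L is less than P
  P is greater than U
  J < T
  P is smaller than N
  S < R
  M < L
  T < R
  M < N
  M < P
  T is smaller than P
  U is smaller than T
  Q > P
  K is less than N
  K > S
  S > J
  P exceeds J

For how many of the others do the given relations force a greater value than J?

7

The elements the relations force above J are T, S, K, P, Q, N, R — no chain reaches any other.
That is 7.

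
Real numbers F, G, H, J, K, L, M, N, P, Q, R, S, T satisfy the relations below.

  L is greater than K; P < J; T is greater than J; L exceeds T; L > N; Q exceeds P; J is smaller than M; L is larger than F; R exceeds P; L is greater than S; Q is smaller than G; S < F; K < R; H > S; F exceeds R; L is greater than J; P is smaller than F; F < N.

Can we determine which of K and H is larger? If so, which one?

Following every chain through K: above K we get R, F, N, L.
H is not reached, and no chain runs the other way from H to K.
So the given relations leave the order of K and H undetermined.

undetermined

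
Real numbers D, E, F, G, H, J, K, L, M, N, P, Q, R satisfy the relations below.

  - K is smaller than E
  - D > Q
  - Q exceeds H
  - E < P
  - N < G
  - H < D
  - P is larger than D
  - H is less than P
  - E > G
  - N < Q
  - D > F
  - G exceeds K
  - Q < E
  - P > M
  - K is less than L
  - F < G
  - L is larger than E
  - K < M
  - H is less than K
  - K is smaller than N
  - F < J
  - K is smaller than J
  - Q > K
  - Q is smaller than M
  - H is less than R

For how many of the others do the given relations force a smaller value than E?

From E the given relations immediately reach K, Q, G.
From those, H, N, F — 6 in total.
Nothing else is reachable below E; 6 in all.

6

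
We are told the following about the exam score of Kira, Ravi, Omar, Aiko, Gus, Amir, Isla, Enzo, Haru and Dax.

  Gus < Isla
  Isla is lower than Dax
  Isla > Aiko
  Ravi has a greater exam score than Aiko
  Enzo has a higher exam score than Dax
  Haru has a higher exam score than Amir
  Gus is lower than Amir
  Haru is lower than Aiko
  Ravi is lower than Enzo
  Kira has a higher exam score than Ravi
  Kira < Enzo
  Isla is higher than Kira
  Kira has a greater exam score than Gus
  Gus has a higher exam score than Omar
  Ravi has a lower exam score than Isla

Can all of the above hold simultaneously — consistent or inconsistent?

consistent

Every relation is compatible with Omar < Gus < Amir < Haru < Aiko < Ravi < Kira < Isla < Dax < Enzo; the set is consistent.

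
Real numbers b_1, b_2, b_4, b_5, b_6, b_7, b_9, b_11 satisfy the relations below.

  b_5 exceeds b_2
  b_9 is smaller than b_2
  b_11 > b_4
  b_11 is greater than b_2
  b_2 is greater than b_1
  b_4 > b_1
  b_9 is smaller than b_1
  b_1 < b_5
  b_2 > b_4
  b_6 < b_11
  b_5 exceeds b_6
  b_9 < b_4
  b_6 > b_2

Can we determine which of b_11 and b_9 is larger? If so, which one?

b_9 < b_1 and b_1 < b_4 give b_9 < b_4.
Then b_4 < b_2 extends the chain to b_2.
With b_2 < b_6: b_9 < b_1 < b_4 < b_2 < b_6.
With b_6 < b_11: b_9 < b_1 < b_4 < b_2 < b_6 < b_11.
So b_11 is larger.

b_11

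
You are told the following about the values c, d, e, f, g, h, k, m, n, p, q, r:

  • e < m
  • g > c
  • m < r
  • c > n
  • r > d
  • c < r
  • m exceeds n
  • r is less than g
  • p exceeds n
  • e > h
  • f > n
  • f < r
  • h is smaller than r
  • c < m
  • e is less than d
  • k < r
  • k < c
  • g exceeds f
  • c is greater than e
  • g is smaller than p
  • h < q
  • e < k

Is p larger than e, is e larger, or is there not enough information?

p

e < k and k < c give e < c.
Then c < r extends the chain to r.
Then r < g extends the chain to g.
With g < p: e < k < c < r < g < p.
So p is larger.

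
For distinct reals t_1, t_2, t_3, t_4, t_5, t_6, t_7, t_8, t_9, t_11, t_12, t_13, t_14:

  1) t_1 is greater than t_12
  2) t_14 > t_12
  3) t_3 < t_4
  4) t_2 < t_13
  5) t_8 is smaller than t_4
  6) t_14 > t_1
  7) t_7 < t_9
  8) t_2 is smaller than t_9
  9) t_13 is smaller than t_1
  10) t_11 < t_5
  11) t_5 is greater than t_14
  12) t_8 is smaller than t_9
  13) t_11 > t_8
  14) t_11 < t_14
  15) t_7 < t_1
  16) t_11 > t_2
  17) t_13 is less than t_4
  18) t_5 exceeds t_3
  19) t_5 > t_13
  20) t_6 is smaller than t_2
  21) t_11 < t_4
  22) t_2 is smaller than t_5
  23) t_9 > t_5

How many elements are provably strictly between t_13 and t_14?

1

The relations place t_13 below t_14. An element lies strictly between them when it is forced above t_13 and also forced below t_14.
Above t_13: {t_1, t_5, t_9, t_4}. Below t_14: {t_8, t_6, t_2, t_12, t_7, t_1, t_11}.
Intersection: {t_1} — 1.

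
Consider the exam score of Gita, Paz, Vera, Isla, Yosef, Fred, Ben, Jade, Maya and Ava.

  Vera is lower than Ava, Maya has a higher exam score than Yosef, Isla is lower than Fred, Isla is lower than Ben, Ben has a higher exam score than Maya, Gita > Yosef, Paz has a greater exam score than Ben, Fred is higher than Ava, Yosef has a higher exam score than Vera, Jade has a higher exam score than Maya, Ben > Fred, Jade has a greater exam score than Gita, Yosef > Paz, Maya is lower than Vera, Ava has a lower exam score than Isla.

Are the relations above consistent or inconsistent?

inconsistent

Chaining the given relations yields Maya < Vera < Ava < Isla < Fred < Ben < Paz < Yosef, so Maya < Yosef. But one relation states Yosef < Maya. These cannot both hold.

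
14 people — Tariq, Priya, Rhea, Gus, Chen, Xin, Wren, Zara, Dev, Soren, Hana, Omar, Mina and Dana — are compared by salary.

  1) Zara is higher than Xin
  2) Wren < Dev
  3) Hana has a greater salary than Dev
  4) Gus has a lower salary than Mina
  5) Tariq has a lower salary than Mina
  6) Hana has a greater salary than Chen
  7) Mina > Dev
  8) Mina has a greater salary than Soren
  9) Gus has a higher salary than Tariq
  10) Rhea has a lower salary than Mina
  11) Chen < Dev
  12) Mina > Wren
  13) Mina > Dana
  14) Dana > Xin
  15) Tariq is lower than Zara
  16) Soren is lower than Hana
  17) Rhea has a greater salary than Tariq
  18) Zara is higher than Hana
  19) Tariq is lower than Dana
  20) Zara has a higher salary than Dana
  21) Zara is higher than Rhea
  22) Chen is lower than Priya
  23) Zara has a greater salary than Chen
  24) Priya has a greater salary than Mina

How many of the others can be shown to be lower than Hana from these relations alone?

The elements the relations force below Hana are Chen, Soren, Wren, Dev — no chain reaches any other.
That is 4.

4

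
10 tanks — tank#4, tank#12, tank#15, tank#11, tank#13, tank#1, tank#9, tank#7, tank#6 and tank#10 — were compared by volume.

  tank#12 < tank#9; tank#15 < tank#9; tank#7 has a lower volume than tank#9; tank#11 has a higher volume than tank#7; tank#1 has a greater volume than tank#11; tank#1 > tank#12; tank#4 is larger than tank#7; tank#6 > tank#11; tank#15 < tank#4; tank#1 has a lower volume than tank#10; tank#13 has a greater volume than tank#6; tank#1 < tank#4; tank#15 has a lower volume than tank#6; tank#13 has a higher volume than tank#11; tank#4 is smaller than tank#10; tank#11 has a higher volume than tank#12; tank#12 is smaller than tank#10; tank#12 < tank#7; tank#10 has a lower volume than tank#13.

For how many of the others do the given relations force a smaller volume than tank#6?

From tank#6 the given relations immediately reach tank#11, tank#15.
From those, tank#12, tank#7 — 4 in total.
Nothing else is reachable below tank#6; 4 in all.

4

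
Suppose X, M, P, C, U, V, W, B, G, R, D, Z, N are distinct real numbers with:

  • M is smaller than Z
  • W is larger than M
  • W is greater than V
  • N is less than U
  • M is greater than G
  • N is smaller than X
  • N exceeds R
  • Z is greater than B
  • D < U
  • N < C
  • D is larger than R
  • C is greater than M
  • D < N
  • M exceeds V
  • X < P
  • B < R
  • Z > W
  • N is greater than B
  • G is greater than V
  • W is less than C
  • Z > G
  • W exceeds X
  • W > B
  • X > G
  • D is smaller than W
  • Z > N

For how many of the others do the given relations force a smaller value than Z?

9

The elements the relations force below Z are B, R, V, D, G, N, X, M, W — no chain reaches any other.
That is 9.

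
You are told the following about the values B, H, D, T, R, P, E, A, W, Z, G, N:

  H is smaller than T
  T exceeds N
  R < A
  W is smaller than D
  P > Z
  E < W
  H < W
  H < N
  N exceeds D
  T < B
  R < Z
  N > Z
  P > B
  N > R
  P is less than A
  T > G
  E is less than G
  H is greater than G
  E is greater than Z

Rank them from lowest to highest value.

R < Z < E < G < H < W < D < N < T < B < P < A

Each adjacent pair is fixed by a given relation: R < Z; Z < E; E < G; G < H; H < W; W < D; D < N; N < T; T < B; B < P; P < A. Chaining them end to end gives the full order.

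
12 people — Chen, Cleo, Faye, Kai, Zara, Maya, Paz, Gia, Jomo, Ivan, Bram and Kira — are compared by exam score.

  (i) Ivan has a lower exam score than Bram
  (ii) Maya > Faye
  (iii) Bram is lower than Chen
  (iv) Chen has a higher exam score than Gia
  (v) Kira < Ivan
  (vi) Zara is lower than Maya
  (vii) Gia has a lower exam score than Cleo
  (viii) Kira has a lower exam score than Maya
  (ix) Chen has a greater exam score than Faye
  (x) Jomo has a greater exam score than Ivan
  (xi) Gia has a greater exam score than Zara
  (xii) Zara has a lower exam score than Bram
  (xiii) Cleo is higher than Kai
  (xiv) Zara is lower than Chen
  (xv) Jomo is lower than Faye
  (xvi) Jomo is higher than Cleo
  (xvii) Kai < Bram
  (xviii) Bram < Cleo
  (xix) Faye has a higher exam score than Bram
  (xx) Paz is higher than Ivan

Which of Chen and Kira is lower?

Kira

Following the relations from Kira: Kira < Ivan < Bram < Cleo < Jomo < Faye < Chen.
So Kira < Chen; Kira is the lower of the two.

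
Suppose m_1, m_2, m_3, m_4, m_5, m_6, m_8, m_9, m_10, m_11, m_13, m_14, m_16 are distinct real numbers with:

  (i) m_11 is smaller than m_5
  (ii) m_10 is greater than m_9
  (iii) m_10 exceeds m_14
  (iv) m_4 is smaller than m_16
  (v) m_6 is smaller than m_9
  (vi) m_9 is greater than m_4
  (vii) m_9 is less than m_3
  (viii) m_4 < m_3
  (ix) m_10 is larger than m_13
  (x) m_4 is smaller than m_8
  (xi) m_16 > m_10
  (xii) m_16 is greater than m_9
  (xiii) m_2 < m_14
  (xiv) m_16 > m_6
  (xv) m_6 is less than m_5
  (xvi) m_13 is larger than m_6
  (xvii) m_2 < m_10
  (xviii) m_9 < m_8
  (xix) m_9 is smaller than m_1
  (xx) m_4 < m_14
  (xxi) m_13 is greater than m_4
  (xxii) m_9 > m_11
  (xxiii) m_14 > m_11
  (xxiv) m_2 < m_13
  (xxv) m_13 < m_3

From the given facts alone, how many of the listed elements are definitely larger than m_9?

Directly above m_9: m_10, m_8, m_1, m_3, m_16.
Nothing else is reachable above m_9; 5 in all.

5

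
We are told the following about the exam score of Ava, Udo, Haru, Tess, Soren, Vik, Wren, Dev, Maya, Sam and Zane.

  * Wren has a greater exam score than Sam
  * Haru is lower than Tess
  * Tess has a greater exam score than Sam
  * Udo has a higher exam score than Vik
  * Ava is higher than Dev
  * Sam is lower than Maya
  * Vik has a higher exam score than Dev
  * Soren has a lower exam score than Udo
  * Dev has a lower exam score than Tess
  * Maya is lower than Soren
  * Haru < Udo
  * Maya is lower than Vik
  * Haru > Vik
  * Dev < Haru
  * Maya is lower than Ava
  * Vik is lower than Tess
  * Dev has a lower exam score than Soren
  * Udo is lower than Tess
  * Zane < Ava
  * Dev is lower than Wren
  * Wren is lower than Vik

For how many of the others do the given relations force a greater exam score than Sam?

8

The elements the relations force above Sam are Maya, Wren, Vik, Haru, Soren, Udo, Tess, Ava — no chain reaches any other.
That is 8.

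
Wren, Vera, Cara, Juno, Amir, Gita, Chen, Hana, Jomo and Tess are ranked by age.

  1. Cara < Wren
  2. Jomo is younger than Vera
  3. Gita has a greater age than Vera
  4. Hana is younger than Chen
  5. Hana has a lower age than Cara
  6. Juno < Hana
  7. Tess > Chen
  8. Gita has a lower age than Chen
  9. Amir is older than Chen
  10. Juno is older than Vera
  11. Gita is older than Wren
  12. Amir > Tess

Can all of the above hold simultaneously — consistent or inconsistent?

The single ordering Jomo < Vera < Juno < Hana < Cara < Wren < Gita < Chen < Tess < Amir satisfies every listed relation, so no contradiction arises.

consistent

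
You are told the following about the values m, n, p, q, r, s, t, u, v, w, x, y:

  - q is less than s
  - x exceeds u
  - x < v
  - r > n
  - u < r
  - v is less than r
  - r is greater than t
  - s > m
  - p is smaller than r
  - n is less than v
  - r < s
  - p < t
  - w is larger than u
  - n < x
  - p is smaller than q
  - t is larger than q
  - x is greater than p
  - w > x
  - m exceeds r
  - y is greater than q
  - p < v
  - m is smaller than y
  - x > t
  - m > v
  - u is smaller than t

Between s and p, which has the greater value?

s

p < q and q < t give p < t.
Then t < x extends the chain to x.
Then x < v extends the chain to v.
With v < r: p < q < t < x < v < r.
Then r < m extends the chain to m.
Then m < s extends the chain to s.
So p < s; s is the larger of the two.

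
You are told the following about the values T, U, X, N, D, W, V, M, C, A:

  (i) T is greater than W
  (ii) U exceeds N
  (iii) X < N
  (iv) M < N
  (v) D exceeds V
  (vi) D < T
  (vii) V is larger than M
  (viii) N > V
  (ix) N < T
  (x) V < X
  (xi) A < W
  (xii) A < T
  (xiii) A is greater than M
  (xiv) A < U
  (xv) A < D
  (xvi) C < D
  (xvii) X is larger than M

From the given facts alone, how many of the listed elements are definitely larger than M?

Directly above M: A, V, X, N.
One step further: D, W, U, T (8 so far).
No other element is forced above M by the given relations, so the count is 8.

8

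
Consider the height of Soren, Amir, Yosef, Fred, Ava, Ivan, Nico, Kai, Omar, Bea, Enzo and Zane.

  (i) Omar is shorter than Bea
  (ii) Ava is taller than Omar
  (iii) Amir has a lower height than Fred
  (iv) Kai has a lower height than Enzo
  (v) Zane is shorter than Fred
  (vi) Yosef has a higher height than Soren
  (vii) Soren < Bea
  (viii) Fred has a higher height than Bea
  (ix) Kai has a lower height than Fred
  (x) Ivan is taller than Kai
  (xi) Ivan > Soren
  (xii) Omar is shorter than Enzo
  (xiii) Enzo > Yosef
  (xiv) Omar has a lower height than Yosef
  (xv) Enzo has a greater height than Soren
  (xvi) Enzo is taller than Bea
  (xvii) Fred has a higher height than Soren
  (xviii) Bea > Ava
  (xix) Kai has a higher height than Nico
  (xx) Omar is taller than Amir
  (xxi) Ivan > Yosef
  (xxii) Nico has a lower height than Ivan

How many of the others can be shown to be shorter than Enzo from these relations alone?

8

From Enzo the given relations immediately reach Soren, Omar, Kai, Yosef, Bea.
From those, Amir, Nico, Ava — 8 in total.
Nothing else is reachable below Enzo; 8 in all.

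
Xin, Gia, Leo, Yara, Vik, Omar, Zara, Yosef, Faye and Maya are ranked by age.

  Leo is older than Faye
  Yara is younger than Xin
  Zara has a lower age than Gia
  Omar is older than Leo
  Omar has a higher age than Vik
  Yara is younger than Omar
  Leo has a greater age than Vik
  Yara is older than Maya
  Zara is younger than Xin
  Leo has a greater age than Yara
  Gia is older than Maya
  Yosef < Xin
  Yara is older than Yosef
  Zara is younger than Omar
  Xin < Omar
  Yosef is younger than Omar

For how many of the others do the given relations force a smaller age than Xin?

4

Directly below Xin: Yosef, Yara, Zara.
One step further: Maya (4 so far).
No other element is forced below Xin by the given relations, so the count is 4.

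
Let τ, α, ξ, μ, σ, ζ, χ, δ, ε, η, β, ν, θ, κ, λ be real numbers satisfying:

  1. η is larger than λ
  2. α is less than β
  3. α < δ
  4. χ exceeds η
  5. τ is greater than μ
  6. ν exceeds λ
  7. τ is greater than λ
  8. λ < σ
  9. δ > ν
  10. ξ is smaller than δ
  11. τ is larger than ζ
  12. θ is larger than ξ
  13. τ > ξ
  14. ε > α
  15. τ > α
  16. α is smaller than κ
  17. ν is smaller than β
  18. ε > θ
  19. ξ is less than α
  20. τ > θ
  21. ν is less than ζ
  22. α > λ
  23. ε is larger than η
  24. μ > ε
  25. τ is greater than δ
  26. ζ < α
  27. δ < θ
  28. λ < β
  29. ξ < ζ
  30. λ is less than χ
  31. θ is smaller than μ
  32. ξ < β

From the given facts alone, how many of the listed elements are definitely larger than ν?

The elements the relations force above ν are ζ, α, δ, θ, κ, ε, μ, β, τ — no chain reaches any other.
That is 9.

9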